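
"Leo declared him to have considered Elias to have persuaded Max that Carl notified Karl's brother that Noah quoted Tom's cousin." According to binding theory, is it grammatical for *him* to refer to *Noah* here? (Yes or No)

*Noah* is an R-expression; Principle C requires it to be free (not bound by any c-commanding expression).
— him: subject of the clause headed by 'considered'; the pronoun c-commands the R-expression — coreference blocked (Principle C).

No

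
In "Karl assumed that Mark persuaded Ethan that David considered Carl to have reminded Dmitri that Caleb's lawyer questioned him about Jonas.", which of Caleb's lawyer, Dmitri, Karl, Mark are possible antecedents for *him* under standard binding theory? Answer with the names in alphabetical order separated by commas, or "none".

Dmitri, Karl, Mark

*him* is a pronoun; Principle B requires it to be free in its binding domain — the clause headed by 'questioned'.
— Caleb's lawyer: subject of the clause headed by 'questioned'; c-commands the pronoun within its binding domain — blocked (Principle B).
— Dmitri: object of the clause headed by 'reminded'; c-commands the pronoun but lies outside its binding domain — allowed.
— Karl: subject of the matrix clause; c-commands the pronoun but lies outside its binding domain — allowed.
— Mark: subject of the clause headed by 'persuaded'; c-commands the pronoun but lies outside its binding domain — allowed.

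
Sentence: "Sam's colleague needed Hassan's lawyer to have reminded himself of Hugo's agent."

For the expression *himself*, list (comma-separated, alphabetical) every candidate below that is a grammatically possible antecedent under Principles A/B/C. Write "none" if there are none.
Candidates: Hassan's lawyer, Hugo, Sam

*himself* is a reflexive; Principle A requires it to be bound within its binding domain — the clause headed by 'reminded'.
— Hassan's lawyer: subject of the clause headed by 'reminded'; c-commands the reflexive within its binding domain — allowed (Principle A).
— Hugo: possessor inside the second object DP of the clause headed by 'reminded'; does not c-command the reflexive — cannot bind it (Principle A).
— Sam: possessor inside the subject DP of the matrix clause; does not c-command the reflexive — cannot bind it (Principle A).

Hassan's lawyer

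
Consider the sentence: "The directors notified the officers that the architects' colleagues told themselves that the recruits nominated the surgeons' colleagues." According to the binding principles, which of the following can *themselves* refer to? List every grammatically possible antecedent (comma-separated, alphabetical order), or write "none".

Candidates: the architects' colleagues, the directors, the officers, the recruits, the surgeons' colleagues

*themselves* is a reflexive; Principle A requires it to be bound within its binding domain — the clause headed by 'told'.
— the architects' colleagues: subject of the clause headed by 'told'; c-commands the reflexive within its binding domain — allowed (Principle A).
— the directors: subject of the matrix clause; c-commands the reflexive but lies outside its binding domain — cannot bind it (Principle A).
— the officers: object of the matrix clause; c-commands the reflexive but lies outside its binding domain — cannot bind it (Principle A).
— the recruits: subject of the clause headed by 'nominated'; does not c-command the reflexive — cannot bind it (Principle A).
— the surgeons' colleagues: object of the clause headed by 'nominated'; does not c-command the reflexive — cannot bind it (Principle A).

the architects' colleagues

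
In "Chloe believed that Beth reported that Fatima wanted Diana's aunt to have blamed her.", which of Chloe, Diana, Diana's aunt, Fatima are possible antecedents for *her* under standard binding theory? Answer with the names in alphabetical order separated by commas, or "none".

*her* is a pronoun; Principle B requires it to be free in its binding domain — the clause headed by 'blamed'.
— Chloe: subject of the matrix clause; c-commands the pronoun but lies outside its binding domain — allowed.
— Diana: possessor inside the subject DP of the clause headed by 'blamed'; does not c-command the pronoun — Principle B does not apply; allowed.
— Diana's aunt: subject of the clause headed by 'blamed'; c-commands the pronoun within its binding domain — blocked (Principle B).
— Fatima: subject of the clause headed by 'wanted'; c-commands the pronoun but lies outside its binding domain — allowed.

Chloe, Diana, Fatima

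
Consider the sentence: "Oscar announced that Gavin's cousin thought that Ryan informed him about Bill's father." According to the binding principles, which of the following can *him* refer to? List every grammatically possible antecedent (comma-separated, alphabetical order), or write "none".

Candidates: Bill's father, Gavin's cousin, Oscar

Gavin's cousin, Oscar

*him* is a pronoun; Principle B requires it to be free in its binding domain — the clause headed by 'informed'.
— Bill's father: second object of the clause headed by 'informed'; is c-commanded by the pronoun; coreference would bind this R-expression — blocked (Principle C).
— Gavin's cousin: subject of the clause headed by 'thought'; c-commands the pronoun but lies outside its binding domain — allowed.
— Oscar: subject of the matrix clause; c-commands the pronoun but lies outside its binding domain — allowed.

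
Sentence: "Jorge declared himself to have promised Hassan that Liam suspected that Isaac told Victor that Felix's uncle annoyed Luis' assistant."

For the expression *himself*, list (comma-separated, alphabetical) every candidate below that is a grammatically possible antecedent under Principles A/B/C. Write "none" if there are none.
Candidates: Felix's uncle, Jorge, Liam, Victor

*himself* is a reflexive; Principle A requires it to be bound within its binding domain — the matrix clause.
— Felix's uncle: subject of the clause headed by 'annoyed'; does not c-command the reflexive — cannot bind it (Principle A).
— Jorge: subject of the matrix clause; c-commands the reflexive within its binding domain — allowed (Principle A).
— Liam: subject of the clause headed by 'suspected'; does not c-command the reflexive — cannot bind it (Principle A).
— Victor: object of the clause headed by 'told'; does not c-command the reflexive — cannot bind it (Principle A).

Jorge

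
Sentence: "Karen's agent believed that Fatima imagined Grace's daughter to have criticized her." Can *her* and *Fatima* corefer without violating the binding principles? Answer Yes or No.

*Fatima* is an R-expression; Principle C requires it to be free (not bound by any c-commanding expression).
— her: object of the clause headed by 'criticized'; the pronoun does not c-command the R-expression — coreference allowed.

Yes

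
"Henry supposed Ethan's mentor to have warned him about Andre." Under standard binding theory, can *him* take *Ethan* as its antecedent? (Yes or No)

Yes

*him* is a pronoun; Principle B requires it to be free in its binding domain — the clause headed by 'warned'.
— Ethan: possessor inside the subject DP of the clause headed by 'warned'; does not c-command the pronoun — Principle B does not apply; allowed.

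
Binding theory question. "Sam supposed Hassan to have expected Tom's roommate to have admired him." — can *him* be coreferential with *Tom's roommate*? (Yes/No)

*him* is a pronoun; Principle B requires it to be free in its binding domain — the clause headed by 'admired'.
— Tom's roommate: subject of the clause headed by 'admired'; c-commands the pronoun within its binding domain — blocked (Principle B).

No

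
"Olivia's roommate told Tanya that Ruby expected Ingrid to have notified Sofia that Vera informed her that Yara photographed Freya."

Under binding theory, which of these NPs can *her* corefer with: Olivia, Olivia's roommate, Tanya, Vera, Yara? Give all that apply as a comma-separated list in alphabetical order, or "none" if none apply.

*her* is a pronoun; Principle B requires it to be free in its binding domain — the clause headed by 'informed'.
— Olivia: possessor inside the subject DP of the matrix clause; does not c-command the pronoun — Principle B does not apply; allowed.
— Olivia's roommate: subject of the matrix clause; c-commands the pronoun but lies outside its binding domain — allowed.
— Tanya: object of the matrix clause; c-commands the pronoun but lies outside its binding domain — allowed.
— Vera: subject of the clause headed by 'informed'; c-commands the pronoun within its binding domain — blocked (Principle B).
— Yara: subject of the clause headed by 'photographed'; is c-commanded by the pronoun; coreference would bind this R-expression — blocked (Principle C).

Olivia, Olivia's roommate, Tanya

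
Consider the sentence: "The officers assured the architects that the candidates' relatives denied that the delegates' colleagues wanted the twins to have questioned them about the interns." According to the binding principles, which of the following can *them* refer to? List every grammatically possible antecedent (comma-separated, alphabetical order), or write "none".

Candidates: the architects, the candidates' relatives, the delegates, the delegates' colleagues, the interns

the architects, the candidates' relatives, the delegates, the delegates' colleagues

*them* is a pronoun; Principle B requires it to be free in its binding domain — the clause headed by 'questioned'.
— the architects: object of the matrix clause; c-commands the pronoun but lies outside its binding domain — allowed.
— the candidates' relatives: subject of the clause headed by 'denied'; c-commands the pronoun but lies outside its binding domain — allowed.
— the delegates: possessor inside the subject DP of the clause headed by 'wanted'; does not c-command the pronoun — Principle B does not apply; allowed.
— the delegates' colleagues: subject of the clause headed by 'wanted'; c-commands the pronoun but lies outside its binding domain — allowed.
— the interns: second object of the clause headed by 'questioned'; is c-commanded by the pronoun; coreference would bind this R-expression — blocked (Principle C).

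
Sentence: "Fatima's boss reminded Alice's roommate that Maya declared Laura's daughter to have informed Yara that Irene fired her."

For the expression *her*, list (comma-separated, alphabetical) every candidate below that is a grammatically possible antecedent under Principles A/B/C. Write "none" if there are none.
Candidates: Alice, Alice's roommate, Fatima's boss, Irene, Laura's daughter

Alice, Alice's roommate, Fatima's boss, Laura's daughter

*her* is a pronoun; Principle B requires it to be free in its binding domain — the clause headed by 'fired'.
— Alice: possessor inside the object DP of the matrix clause; does not c-command the pronoun — Principle B does not apply; allowed.
— Alice's roommate: object of the matrix clause; c-commands the pronoun but lies outside its binding domain — allowed.
— Fatima's boss: subject of the matrix clause; c-commands the pronoun but lies outside its binding domain — allowed.
— Irene: subject of the clause headed by 'fired'; c-commands the pronoun within its binding domain — blocked (Principle B).
— Laura's daughter: subject of the clause headed by 'informed'; c-commands the pronoun but lies outside its binding domain — allowed.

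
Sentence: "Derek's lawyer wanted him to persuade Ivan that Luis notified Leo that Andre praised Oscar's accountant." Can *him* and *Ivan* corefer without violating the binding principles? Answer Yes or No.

No

*Ivan* is an R-expression; Principle C requires it to be free (not bound by any c-commanding expression).
— him: subject of the clause headed by 'persuade'; the pronoun c-commands the R-expression — coreference blocked (Principle C).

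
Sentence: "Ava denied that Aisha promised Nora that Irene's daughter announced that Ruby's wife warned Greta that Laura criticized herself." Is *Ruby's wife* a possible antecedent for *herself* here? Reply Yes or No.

No

*herself* is a reflexive; Principle A requires it to be bound within its binding domain — the clause headed by 'criticized'.
— Ruby's wife: subject of the clause headed by 'warned'; c-commands the reflexive but lies outside its binding domain — cannot bind it (Principle A).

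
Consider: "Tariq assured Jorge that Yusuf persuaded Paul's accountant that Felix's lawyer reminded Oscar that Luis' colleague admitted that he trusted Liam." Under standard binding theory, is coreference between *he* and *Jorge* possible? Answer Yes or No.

Yes

*Jorge* is an R-expression; Principle C requires it to be free (not bound by any c-commanding expression).
— he: subject of the clause headed by 'trusted'; the pronoun does not c-command the R-expression — coreference allowed.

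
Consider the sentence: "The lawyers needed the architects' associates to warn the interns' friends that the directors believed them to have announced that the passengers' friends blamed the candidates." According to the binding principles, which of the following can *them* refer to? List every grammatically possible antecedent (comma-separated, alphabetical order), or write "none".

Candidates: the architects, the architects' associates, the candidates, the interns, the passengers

the architects, the architects' associates, the interns

*them* is a pronoun; Principle B requires it to be free in its binding domain — the clause headed by 'believed'.
— the architects: possessor inside the subject DP of the clause headed by 'warn'; does not c-command the pronoun — Principle B does not apply; allowed.
— the architects' associates: subject of the clause headed by 'warn'; c-commands the pronoun but lies outside its binding domain — allowed.
— the candidates: object of the clause headed by 'blamed'; is c-commanded by the pronoun; coreference would bind this R-expression — blocked (Principle C).
— the interns: possessor inside the object DP of the clause headed by 'warn'; does not c-command the pronoun — Principle B does not apply; allowed.
— the passengers: possessor inside the subject DP of the clause headed by 'blamed'; is c-commanded by the pronoun; coreference would bind this R-expression — blocked (Principle C).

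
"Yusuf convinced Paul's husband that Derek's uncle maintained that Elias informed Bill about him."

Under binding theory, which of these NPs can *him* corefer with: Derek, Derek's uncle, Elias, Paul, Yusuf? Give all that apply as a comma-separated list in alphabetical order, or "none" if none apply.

Derek, Derek's uncle, Paul, Yusuf

*him* is a pronoun; Principle B requires it to be free in its binding domain — the clause headed by 'informed'.
— Derek: possessor inside the subject DP of the clause headed by 'maintained'; does not c-command the pronoun — Principle B does not apply; allowed.
— Derek's uncle: subject of the clause headed by 'maintained'; c-commands the pronoun but lies outside its binding domain — allowed.
— Elias: subject of the clause headed by 'informed'; c-commands the pronoun within its binding domain — blocked (Principle B).
— Paul: possessor inside the object DP of the matrix clause; does not c-command the pronoun — Principle B does not apply; allowed.
— Yusuf: subject of the matrix clause; c-commands the pronoun but lies outside its binding domain — allowed.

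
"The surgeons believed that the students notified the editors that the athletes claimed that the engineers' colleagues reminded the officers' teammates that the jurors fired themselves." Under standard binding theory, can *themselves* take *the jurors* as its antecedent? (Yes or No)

Yes

*themselves* is a reflexive; Principle A requires it to be bound within its binding domain — the clause headed by 'fired'.
— the jurors: subject of the clause headed by 'fired'; c-commands the reflexive within its binding domain — allowed (Principle A).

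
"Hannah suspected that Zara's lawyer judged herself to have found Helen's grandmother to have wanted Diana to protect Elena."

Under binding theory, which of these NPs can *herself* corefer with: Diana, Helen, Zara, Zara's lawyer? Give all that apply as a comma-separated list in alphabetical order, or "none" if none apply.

*herself* is a reflexive; Principle A requires it to be bound within its binding domain — the clause headed by 'judged'.
— Diana: subject of the clause headed by 'protect'; does not c-command the reflexive — cannot bind it (Principle A).
— Helen: possessor inside the subject DP of the clause headed by 'wanted'; does not c-command the reflexive — cannot bind it (Principle A).
— Zara: possessor inside the subject DP of the clause headed by 'judged'; does not c-command the reflexive — cannot bind it (Principle A).
— Zara's lawyer: subject of the clause headed by 'judged'; c-commands the reflexive within its binding domain — allowed (Principle A).

Zara's lawyer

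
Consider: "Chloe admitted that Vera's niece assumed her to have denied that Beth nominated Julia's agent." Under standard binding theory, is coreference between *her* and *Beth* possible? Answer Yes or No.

*Beth* is an R-expression; Principle C requires it to be free (not bound by any c-commanding expression).
— her: subject of the clause headed by 'denied'; the pronoun c-commands the R-expression — coreference blocked (Principle C).

No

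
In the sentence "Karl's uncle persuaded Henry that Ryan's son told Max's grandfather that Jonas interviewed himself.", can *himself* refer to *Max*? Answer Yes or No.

*himself* is a reflexive; Principle A requires it to be bound within its binding domain — the clause headed by 'interviewed'.
— Max: possessor inside the object DP of the clause headed by 'told'; does not c-command the reflexive — cannot bind it (Principle A).

No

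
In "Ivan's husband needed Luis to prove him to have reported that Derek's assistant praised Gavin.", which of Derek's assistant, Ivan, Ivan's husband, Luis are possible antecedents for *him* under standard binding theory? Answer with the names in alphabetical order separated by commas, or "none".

Ivan, Ivan's husband

*him* is a pronoun; Principle B requires it to be free in its binding domain — the clause headed by 'prove'.
— Derek's assistant: subject of the clause headed by 'praised'; is c-commanded by the pronoun; coreference would bind this R-expression — blocked (Principle C).
— Ivan: possessor inside the subject DP of the matrix clause; does not c-command the pronoun — Principle B does not apply; allowed.
— Ivan's husband: subject of the matrix clause; c-commands the pronoun but lies outside its binding domain — allowed.
— Luis: subject of the clause headed by 'prove'; c-commands the pronoun within its binding domain — blocked (Principle B).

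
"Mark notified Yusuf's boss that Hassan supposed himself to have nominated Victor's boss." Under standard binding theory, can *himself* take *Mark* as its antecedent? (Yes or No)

No

*himself* is a reflexive; Principle A requires it to be bound within its binding domain — the clause headed by 'supposed'.
— Mark: subject of the matrix clause; c-commands the reflexive but lies outside its binding domain — cannot bind it (Principle A).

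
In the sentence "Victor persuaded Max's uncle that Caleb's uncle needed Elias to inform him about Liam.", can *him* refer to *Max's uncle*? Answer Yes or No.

Yes

*him* is a pronoun; Principle B requires it to be free in its binding domain — the clause headed by 'inform'.
— Max's uncle: object of the matrix clause; c-commands the pronoun but lies outside its binding domain — allowed.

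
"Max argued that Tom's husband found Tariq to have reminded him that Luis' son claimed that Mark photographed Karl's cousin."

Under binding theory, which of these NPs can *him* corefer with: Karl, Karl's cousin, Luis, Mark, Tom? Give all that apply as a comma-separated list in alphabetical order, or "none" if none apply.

*him* is a pronoun; Principle B requires it to be free in its binding domain — the clause headed by 'reminded'.
— Karl: possessor inside the object DP of the clause headed by 'photographed'; is c-commanded by the pronoun; coreference would bind this R-expression — blocked (Principle C).
— Karl's cousin: object of the clause headed by 'photographed'; is c-commanded by the pronoun; coreference would bind this R-expression — blocked (Principle C).
— Luis: possessor inside the subject DP of the clause headed by 'claimed'; is c-commanded by the pronoun; coreference would bind this R-expression — blocked (Principle C).
— Mark: subject of the clause headed by 'photographed'; is c-commanded by the pronoun; coreference would bind this R-expression — blocked (Principle C).
— Tom: possessor inside the subject DP of the clause headed by 'found'; does not c-command the pronoun — Principle B does not apply; allowed.

Tom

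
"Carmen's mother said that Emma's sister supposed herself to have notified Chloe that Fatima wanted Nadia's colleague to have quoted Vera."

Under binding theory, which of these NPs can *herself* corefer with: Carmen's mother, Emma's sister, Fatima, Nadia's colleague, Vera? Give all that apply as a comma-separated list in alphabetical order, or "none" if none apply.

*herself* is a reflexive; Principle A requires it to be bound within its binding domain — the clause headed by 'supposed'.
— Carmen's mother: subject of the matrix clause; c-commands the reflexive but lies outside its binding domain — cannot bind it (Principle A).
— Emma's sister: subject of the clause headed by 'supposed'; c-commands the reflexive within its binding domain — allowed (Principle A).
— Fatima: subject of the clause headed by 'wanted'; does not c-command the reflexive — cannot bind it (Principle A).
— Nadia's colleague: subject of the clause headed by 'quoted'; does not c-command the reflexive — cannot bind it (Principle A).
— Vera: object of the clause headed by 'quoted'; does not c-command the reflexive — cannot bind it (Principle A).

Emma's sister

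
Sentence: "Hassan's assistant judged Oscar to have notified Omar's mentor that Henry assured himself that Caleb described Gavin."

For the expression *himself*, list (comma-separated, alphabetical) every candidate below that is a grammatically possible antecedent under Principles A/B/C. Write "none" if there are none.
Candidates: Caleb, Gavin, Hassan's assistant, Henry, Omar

*himself* is a reflexive; Principle A requires it to be bound within its binding domain — the clause headed by 'assured'.
— Caleb: subject of the clause headed by 'described'; does not c-command the reflexive — cannot bind it (Principle A).
— Gavin: object of the clause headed by 'described'; does not c-command the reflexive — cannot bind it (Principle A).
— Hassan's assistant: subject of the matrix clause; c-commands the reflexive but lies outside its binding domain — cannot bind it (Principle A).
— Henry: subject of the clause headed by 'assured'; c-commands the reflexive within its binding domain — allowed (Principle A).
— Omar: possessor inside the object DP of the clause headed by 'notified'; does not c-command the reflexive — cannot bind it (Principle A).

Henry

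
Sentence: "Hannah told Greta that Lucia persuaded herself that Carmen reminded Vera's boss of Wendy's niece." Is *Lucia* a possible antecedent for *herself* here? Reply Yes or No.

Yes

*herself* is a reflexive; Principle A requires it to be bound within its binding domain — the clause headed by 'persuaded'.
— Lucia: subject of the clause headed by 'persuaded'; c-commands the reflexive within its binding domain — allowed (Principle A).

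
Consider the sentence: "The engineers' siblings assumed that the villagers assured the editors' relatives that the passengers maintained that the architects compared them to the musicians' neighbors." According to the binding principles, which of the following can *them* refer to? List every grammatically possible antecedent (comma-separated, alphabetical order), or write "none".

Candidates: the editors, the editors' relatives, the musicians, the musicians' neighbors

*them* is a pronoun; Principle B requires it to be free in its binding domain — the clause headed by 'compared'.
— the editors: possessor inside the object DP of the clause headed by 'assured'; does not c-command the pronoun — Principle B does not apply; allowed.
— the editors' relatives: object of the clause headed by 'assured'; c-commands the pronoun but lies outside its binding domain — allowed.
— the musicians: possessor inside the second object DP of the clause headed by 'compared'; is c-commanded by the pronoun; coreference would bind this R-expression — blocked (Principle C).
— the musicians' neighbors: second object of the clause headed by 'compared'; is c-commanded by the pronoun; coreference would bind this R-expression — blocked (Principle C).

the editors, the editors' relatives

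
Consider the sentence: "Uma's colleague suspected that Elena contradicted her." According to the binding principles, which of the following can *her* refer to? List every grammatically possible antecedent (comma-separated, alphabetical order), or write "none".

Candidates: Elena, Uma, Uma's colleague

*her* is a pronoun; Principle B requires it to be free in its binding domain — the clause headed by 'contradicted'.
— Elena: subject of the clause headed by 'contradicted'; c-commands the pronoun within its binding domain — blocked (Principle B).
— Uma: possessor inside the subject DP of the matrix clause; does not c-command the pronoun — Principle B does not apply; allowed.
— Uma's colleague: subject of the matrix clause; c-commands the pronoun but lies outside its binding domain — allowed.

Uma, Uma's colleague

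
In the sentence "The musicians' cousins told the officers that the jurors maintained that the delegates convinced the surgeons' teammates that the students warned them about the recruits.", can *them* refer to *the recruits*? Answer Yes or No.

No

*them* is a pronoun; Principle B requires it to be free in its binding domain — the clause headed by 'warned'.
— the recruits: second object of the clause headed by 'warned'; is c-commanded by the pronoun; coreference would bind this R-expression — blocked (Principle C).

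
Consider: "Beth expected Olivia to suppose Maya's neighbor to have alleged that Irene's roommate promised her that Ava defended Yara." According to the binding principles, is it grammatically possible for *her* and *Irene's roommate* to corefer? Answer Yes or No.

No

*her* is a pronoun; Principle B requires it to be free in its binding domain — the clause headed by 'promised'.
— Irene's roommate: subject of the clause headed by 'promised'; c-commands the pronoun within its binding domain — blocked (Principle B).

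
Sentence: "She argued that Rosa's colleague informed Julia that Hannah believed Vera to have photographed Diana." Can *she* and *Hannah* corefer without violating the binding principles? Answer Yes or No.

No

*Hannah* is an R-expression; Principle C requires it to be free (not bound by any c-commanding expression).
— she: subject of the matrix clause; the pronoun c-commands the R-expression — coreference blocked (Principle C).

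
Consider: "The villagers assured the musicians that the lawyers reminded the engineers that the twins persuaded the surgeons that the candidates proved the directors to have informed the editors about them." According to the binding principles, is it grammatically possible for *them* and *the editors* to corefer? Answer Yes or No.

No

*them* is a pronoun; Principle B requires it to be free in its binding domain — the clause headed by 'informed'.
— the editors: object of the clause headed by 'informed'; c-commands the pronoun within its binding domain — blocked (Principle B).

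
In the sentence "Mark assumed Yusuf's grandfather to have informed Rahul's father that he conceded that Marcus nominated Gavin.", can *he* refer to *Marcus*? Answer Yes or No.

No

*he* is a pronoun; Principle B requires it to be free in its binding domain — the clause headed by 'conceded'.
— Marcus: subject of the clause headed by 'nominated'; is c-commanded by the pronoun; coreference would bind this R-expression — blocked (Principle C).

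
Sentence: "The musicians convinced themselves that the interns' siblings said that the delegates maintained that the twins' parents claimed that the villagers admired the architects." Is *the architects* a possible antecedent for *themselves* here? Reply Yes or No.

*themselves* is a reflexive; Principle A requires it to be bound within its binding domain — the matrix clause.
— the architects: object of the clause headed by 'admired'; does not c-command the reflexive — cannot bind it (Principle A).

No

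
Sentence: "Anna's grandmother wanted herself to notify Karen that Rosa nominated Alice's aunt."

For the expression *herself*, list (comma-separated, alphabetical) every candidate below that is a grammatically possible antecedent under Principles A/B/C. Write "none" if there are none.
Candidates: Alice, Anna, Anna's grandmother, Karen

*herself* is a reflexive; Principle A requires it to be bound within its binding domain — the matrix clause.
— Alice: possessor inside the object DP of the clause headed by 'nominated'; does not c-command the reflexive — cannot bind it (Principle A).
— Anna: possessor inside the subject DP of the matrix clause; does not c-command the reflexive — cannot bind it (Principle A).
— Anna's grandmother: subject of the matrix clause; c-commands the reflexive within its binding domain — allowed (Principle A).
— Karen: object of the clause headed by 'notify'; does not c-command the reflexive — cannot bind it (Principle A).

Anna's grandmother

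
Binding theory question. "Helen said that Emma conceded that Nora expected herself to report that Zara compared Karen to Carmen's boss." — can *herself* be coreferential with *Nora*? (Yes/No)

Yes

*herself* is a reflexive; Principle A requires it to be bound within its binding domain — the clause headed by 'expected'.
— Nora: subject of the clause headed by 'expected'; c-commands the reflexive within its binding domain — allowed (Principle A).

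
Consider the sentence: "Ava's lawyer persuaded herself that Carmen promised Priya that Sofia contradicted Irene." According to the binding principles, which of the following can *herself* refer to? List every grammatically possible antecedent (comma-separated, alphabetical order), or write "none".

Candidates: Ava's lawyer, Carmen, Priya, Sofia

Ava's lawyer

*herself* is a reflexive; Principle A requires it to be bound within its binding domain — the matrix clause.
— Ava's lawyer: subject of the matrix clause; c-commands the reflexive within its binding domain — allowed (Principle A).
— Carmen: subject of the clause headed by 'promised'; does not c-command the reflexive — cannot bind it (Principle A).
— Priya: object of the clause headed by 'promised'; does not c-command the reflexive — cannot bind it (Principle A).
— Sofia: subject of the clause headed by 'contradicted'; does not c-command the reflexive — cannot bind it (Principle A).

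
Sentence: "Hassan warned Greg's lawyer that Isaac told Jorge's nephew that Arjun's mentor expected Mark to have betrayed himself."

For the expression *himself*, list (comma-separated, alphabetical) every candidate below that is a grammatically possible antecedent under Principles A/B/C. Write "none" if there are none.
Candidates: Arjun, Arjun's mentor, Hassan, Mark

*himself* is a reflexive; Principle A requires it to be bound within its binding domain — the clause headed by 'betrayed'.
— Arjun: possessor inside the subject DP of the clause headed by 'expected'; does not c-command the reflexive — cannot bind it (Principle A).
— Arjun's mentor: subject of the clause headed by 'expected'; c-commands the reflexive but lies outside its binding domain — cannot bind it (Principle A).
— Hassan: subject of the matrix clause; c-commands the reflexive but lies outside its binding domain — cannot bind it (Principle A).
— Mark: subject of the clause headed by 'betrayed'; c-commands the reflexive within its binding domain — allowed (Principle A).

Mark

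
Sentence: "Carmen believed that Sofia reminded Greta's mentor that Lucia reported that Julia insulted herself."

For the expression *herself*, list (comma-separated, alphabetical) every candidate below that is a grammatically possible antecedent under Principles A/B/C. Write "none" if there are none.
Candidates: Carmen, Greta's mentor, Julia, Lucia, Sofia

Julia

*herself* is a reflexive; Principle A requires it to be bound within its binding domain — the clause headed by 'insulted'.
— Carmen: subject of the matrix clause; c-commands the reflexive but lies outside its binding domain — cannot bind it (Principle A).
— Greta's mentor: object of the clause headed by 'reminded'; c-commands the reflexive but lies outside its binding domain — cannot bind it (Principle A).
— Julia: subject of the clause headed by 'insulted'; c-commands the reflexive within its binding domain — allowed (Principle A).
— Lucia: subject of the clause headed by 'reported'; c-commands the reflexive but lies outside its binding domain — cannot bind it (Principle A).
— Sofia: subject of the clause headed by 'reminded'; c-commands the reflexive but lies outside its binding domain — cannot bind it (Principle A).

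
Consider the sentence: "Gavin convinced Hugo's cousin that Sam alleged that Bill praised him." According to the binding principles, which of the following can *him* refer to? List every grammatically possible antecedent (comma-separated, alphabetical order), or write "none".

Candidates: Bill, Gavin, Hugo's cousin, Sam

*him* is a pronoun; Principle B requires it to be free in its binding domain — the clause headed by 'praised'.
— Bill: subject of the clause headed by 'praised'; c-commands the pronoun within its binding domain — blocked (Principle B).
— Gavin: subject of the matrix clause; c-commands the pronoun but lies outside its binding domain — allowed.
— Hugo's cousin: object of the matrix clause; c-commands the pronoun but lies outside its binding domain — allowed.
— Sam: subject of the clause headed by 'alleged'; c-commands the pronoun but lies outside its binding domain — allowed.

Gavin, Hugo's cousin, Sam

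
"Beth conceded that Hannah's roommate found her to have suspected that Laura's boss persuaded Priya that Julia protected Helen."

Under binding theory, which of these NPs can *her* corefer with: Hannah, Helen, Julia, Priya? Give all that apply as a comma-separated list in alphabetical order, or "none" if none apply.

Hannah

*her* is a pronoun; Principle B requires it to be free in its binding domain — the clause headed by 'found'.
— Hannah: possessor inside the subject DP of the clause headed by 'found'; does not c-command the pronoun — Principle B does not apply; allowed.
— Helen: object of the clause headed by 'protected'; is c-commanded by the pronoun; coreference would bind this R-expression — blocked (Principle C).
— Julia: subject of the clause headed by 'protected'; is c-commanded by the pronoun; coreference would bind this R-expression — blocked (Principle C).
— Priya: object of the clause headed by 'persuaded'; is c-commanded by the pronoun; coreference would bind this R-expression — blocked (Principle C).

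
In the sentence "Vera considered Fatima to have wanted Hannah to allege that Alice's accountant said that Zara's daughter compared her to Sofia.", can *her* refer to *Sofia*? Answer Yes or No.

*her* is a pronoun; Principle B requires it to be free in its binding domain — the clause headed by 'compared'.
— Sofia: second object of the clause headed by 'compared'; is c-commanded by the pronoun; coreference would bind this R-expression — blocked (Principle C).

No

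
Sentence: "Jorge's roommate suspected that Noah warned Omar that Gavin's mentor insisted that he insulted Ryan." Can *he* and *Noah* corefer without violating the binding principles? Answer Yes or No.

*Noah* is an R-expression; Principle C requires it to be free (not bound by any c-commanding expression).
— he: subject of the clause headed by 'insulted'; the pronoun does not c-command the R-expression — coreference allowed.

Yes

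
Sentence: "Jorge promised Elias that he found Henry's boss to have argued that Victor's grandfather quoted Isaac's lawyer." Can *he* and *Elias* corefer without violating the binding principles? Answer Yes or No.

Yes

*Elias* is an R-expression; Principle C requires it to be free (not bound by any c-commanding expression).
— he: subject of the clause headed by 'found'; the pronoun does not c-command the R-expression — coreference allowed.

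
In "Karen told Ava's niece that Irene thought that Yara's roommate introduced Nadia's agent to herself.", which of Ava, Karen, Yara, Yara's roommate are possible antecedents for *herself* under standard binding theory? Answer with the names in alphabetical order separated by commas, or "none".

*herself* is a reflexive; Principle A requires it to be bound within its binding domain — the clause headed by 'introduced'.
— Ava: possessor inside the object DP of the matrix clause; does not c-command the reflexive — cannot bind it (Principle A).
— Karen: subject of the matrix clause; c-commands the reflexive but lies outside its binding domain — cannot bind it (Principle A).
— Yara: possessor inside the subject DP of the clause headed by 'introduced'; does not c-command the reflexive — cannot bind it (Principle A).
— Yara's roommate: subject of the clause headed by 'introduced'; c-commands the reflexive within its binding domain — allowed (Principle A).

Yara's roommate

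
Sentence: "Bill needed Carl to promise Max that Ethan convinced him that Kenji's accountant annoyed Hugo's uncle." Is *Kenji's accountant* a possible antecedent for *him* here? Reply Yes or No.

No

*him* is a pronoun; Principle B requires it to be free in its binding domain — the clause headed by 'convinced'.
— Kenji's accountant: subject of the clause headed by 'annoyed'; is c-commanded by the pronoun; coreference would bind this R-expression — blocked (Principle C).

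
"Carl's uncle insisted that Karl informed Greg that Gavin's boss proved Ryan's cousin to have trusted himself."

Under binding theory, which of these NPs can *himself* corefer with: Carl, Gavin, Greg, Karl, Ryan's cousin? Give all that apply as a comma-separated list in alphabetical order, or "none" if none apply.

Ryan's cousin

*himself* is a reflexive; Principle A requires it to be bound within its binding domain — the clause headed by 'trusted'.
— Carl: possessor inside the subject DP of the matrix clause; does not c-command the reflexive — cannot bind it (Principle A).
— Gavin: possessor inside the subject DP of the clause headed by 'proved'; does not c-command the reflexive — cannot bind it (Principle A).
— Greg: object of the clause headed by 'informed'; c-commands the reflexive but lies outside its binding domain — cannot bind it (Principle A).
— Karl: subject of the clause headed by 'informed'; c-commands the reflexive but lies outside its binding domain — cannot bind it (Principle A).
— Ryan's cousin: subject of the clause headed by 'trusted'; c-commands the reflexive within its binding domain — allowed (Principle A).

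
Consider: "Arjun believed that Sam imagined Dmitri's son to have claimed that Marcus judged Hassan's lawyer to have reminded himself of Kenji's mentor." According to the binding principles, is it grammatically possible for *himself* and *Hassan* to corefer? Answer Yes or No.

*himself* is a reflexive; Principle A requires it to be bound within its binding domain — the clause headed by 'reminded'.
— Hassan: possessor inside the subject DP of the clause headed by 'reminded'; does not c-command the reflexive — cannot bind it (Principle A).

No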